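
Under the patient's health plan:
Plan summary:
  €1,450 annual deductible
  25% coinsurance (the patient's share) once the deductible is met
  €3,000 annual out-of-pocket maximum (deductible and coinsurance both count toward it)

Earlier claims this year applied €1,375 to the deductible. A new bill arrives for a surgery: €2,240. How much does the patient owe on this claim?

€1,375 of the €1,450 deductible is already met, leaving €75.
That leaves €2,240 − €75 = €2,165 for coinsurance.
25% of €2,165 = €541.25 falls to the patient.
Patient responsibility before any cap: €75 + €541.25 = €616.25.
Total out-of-pocket so far would be €1,375 + €616.25 = €1,991.25, below the €3,000 cap — no reduction.

€616.25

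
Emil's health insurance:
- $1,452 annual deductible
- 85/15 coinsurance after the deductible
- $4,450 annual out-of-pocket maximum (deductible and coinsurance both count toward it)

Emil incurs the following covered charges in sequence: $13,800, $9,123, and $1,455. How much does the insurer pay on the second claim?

$7,977.20

#1 ($13,800): $1,452 to deductible, leaving $12,348; patient's 15% is $1,852.20. Patient owes $3,304.20 (running OOP $3,304.20). Plan pays $13,800 − $3,304.20 = $10,495.80.
#2 ($9,123): 15% coinsurance on $9,123 = $1,368.45. Adding that to $3,304.20 gives $4,672.65, past the $4,450 cap; patient pays only $4,450 − $3,304.20 = $1,145.80. Insurer: $9,123 − $1,145.80 = $7,977.20.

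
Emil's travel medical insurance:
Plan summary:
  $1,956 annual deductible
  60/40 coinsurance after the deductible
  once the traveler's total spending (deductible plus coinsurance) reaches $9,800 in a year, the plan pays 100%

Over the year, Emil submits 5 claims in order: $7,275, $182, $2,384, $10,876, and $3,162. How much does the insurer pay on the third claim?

Claim 1 — $7,275: $1,956 finishes the deductible; $5,319 goes to coinsurance; coinsurance $5,319 × 40% = $2,127.60. Cost to traveler: $4,083.60. OOP to date $4,083.60. Insurer: $7,275 − $4,083.60 = $3,191.40.
Claim 2 — $182: 40% coinsurance on $182 = $72.80. Cost to traveler: $72.80. OOP to date $4,156.40. Insurer: $182 − $72.80 = $109.20.
Claim 3 — $2,384: 40% coinsurance on $2,384 = $953.60. Traveler pays $953.60; OOP now $5,110. Insurer: $2,384 − $953.60 = $1,430.40.

$1,430.40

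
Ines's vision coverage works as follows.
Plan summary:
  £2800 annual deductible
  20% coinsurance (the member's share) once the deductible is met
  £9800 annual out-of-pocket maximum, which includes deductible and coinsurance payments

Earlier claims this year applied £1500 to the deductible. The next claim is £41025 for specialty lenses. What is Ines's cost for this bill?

£1500 of the £2800 deductible is already met, leaving £1300.
The remaining £39725 (= £41025 − £1300) moves to coinsurance.
20% of £39725 = £7945 falls to the member.
Member responsibility before any cap: £1300 + £7945 = £9245.
Adding £9245 to the £1500 already spent would give £10745, which exceeds the £9800 cap; the member pays just £9800 − £1500 = £8300.

£8300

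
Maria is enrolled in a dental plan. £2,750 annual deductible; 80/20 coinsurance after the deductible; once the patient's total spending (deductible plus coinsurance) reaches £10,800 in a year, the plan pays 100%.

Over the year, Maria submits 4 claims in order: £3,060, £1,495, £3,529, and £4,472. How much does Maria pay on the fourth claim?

£894.40

Claim 1 — £3,060: £2,750 to deductible, leaving £310; 20% of £310 = £62. Patient owes £2,812 (running OOP £2,812).
Claim 2 — £1,495: deductible met; 20% of £1,495 = £299. Cost to patient: £299. OOP to date £3,111.
Claim 3 — £3,529: deductible already satisfied, so patient's share is 20% × £3,529 = £705.80. Patient pays £705.80; OOP now £3,816.80.
Claim 4 — £4,472: 20% coinsurance on £4,472 = £894.40. Patient owes £894.40 (running OOP £4,711.20).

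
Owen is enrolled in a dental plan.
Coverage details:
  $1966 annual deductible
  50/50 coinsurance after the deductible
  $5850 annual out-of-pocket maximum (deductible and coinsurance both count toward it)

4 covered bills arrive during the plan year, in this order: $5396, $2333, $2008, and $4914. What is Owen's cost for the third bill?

$1002.50

Bill 1, $5396: deductible takes $1966, $3430 remains; patient's 50% is $1715. Patient owes $3681 (running OOP $3681).
Bill 2, $2333: deductible met; 50% of $2333 = $1166.50. Patient pays $1166.50; OOP now $4847.50.
Bill 3, $2008: deductible already satisfied, so patient's share is 50% × $2008 = $1004. Adding that to $4847.50 gives $5851.50, past the $5850 cap; patient pays only $5850 − $4847.50 = $1002.50.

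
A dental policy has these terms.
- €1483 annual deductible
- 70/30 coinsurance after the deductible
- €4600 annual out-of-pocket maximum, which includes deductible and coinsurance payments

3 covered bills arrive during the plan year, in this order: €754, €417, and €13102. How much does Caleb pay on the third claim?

Claim 1 — €754: fully absorbed by the deductible. Patient owes €754 (running OOP €754).
Claim 2 — €417: entire amount goes to the deductible. Patient owes €417 (running OOP €1171).
Claim 3 — €13102: €312 to deductible, leaving €12790; 30% of €12790 = €3837. Deductible plus coinsurance: €312 + €3837 = €4149. OOP would hit €5320 > €4600, so the cap limits the patient to €4600 − €1171 = €3429.

€3429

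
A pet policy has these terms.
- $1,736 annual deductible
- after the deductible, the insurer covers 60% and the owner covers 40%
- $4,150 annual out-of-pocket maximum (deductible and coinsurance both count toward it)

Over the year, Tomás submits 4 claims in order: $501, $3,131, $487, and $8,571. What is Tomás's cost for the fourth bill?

Bill 1, $501: fully absorbed by the deductible. Cost to owner: $501. OOP to date $501.
Bill 2, $3,131: $1,235 to deductible, leaving $1,896; owner's 40% is $758.40. Owner pays $1,993.40; OOP now $2,494.40.
Bill 3, $487: deductible met; 40% of $487 = $194.80. Owner owes $194.80 (running OOP $2,689.20).
Bill 4, $8,571: deductible already satisfied, so owner's share is 40% × $8,571 = $3,428.40. That would push OOP to $6,117.60, over the $4,150 cap, so owner pays $4,150 − $2,689.20 = $1,460.80.

$1,460.80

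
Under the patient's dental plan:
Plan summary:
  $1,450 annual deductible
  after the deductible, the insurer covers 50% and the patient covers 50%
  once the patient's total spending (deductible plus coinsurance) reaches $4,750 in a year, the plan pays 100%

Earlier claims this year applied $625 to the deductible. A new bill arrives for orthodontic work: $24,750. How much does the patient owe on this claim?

$4,125

Remaining deductible: $1,450 − $625 = $825.
After the $825 deductible portion, $24,750 − $825 = $23,925 is subject to coinsurance.
50% of $23,925 = $11,962.50 falls to the patient.
That puts the patient's cost at $825 + $11,962.50 = $12,787.50 before any cap.
Adding $12,787.50 to the $625 already spent would give $13,412.50, which exceeds the $4,750 cap; the patient pays just $4,750 − $625 = $4,125.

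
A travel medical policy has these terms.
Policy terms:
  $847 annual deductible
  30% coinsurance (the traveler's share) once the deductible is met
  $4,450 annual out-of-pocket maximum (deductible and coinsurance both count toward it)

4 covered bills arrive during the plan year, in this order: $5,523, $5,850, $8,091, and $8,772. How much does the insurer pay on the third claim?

$7,645.80

Claim 1 — $5,523: deductible takes $847, $4,676 remains; coinsurance $4,676 × 30% = $1,402.80. Traveler pays $2,249.80; OOP now $2,249.80. Insurer: $5,523 − $2,249.80 = $3,273.20.
Claim 2 — $5,850: deductible met; 30% of $5,850 = $1,755. Cost to traveler: $1,755. OOP to date $4,004.80. Plan pays $5,850 − $1,755 = $4,095.
Claim 3 — $8,091: deductible already satisfied, so traveler's share is 30% × $8,091 = $2,427.30. Adding that to $4,004.80 gives $6,432.10, past the $4,450 cap; traveler pays only $4,450 − $4,004.80 = $445.20. Insurer: $8,091 − $445.20 = $7,645.80.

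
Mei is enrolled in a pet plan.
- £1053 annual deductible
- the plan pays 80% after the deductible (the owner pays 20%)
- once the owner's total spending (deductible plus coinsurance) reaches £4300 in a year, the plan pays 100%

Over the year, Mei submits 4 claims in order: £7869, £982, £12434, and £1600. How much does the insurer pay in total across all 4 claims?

£18585

Claim 1 (£7869): deductible takes £1053, £6816 remains; 20% of £6816 = £1363.20. Owner owes £2416.20 (running OOP £2416.20). Plan pays £7869 − £2416.20 = £5452.80.
Claim 2 (£982): deductible already satisfied, so owner's share is 20% × £982 = £196.40. Owner owes £196.40 (running OOP £2612.60). Insurer: £982 − £196.40 = £785.60.
Claim 3 (£12434): 20% coinsurance on £12434 = £2486.80. OOP would hit £5099.40 > £4300, so the cap limits the owner to £4300 − £2612.60 = £1687.40. Plan pays £12434 − £1687.40 = £10746.60.
Claim 4 (£1600): deductible already satisfied, so owner's share is 20% × £1600 = £320. That would push OOP to £4620, over the £4300 cap, so owner pays £4300 − £4300 = £0. Insurer: £1600 − £0 = £1600.
Insurer total: £5452.80 + £785.60 + £10746.60 + £1600 = £18585.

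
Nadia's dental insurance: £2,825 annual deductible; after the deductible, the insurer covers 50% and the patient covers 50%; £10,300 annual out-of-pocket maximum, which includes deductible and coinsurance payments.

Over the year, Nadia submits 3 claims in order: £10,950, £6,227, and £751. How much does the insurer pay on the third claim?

£452

Bill 1, £10,950: deductible takes £2,825, £8,125 remains; patient's 50% is £4,062.50. Patient owes £6,887.50 (running OOP £6,887.50). Plan pays £10,950 − £6,887.50 = £4,062.50.
Bill 2, £6,227: 50% coinsurance on £6,227 = £3,113.50. Patient owes £3,113.50 (running OOP £10,001). Plan pays £6,227 − £3,113.50 = £3,113.50.
Bill 3, £751: 50% coinsurance on £751 = £375.50. Adding that to £10,001 gives £10,376.50, past the £10,300 cap; patient pays only £10,300 − £10,001 = £299. Insurer: £751 − £299 = £452.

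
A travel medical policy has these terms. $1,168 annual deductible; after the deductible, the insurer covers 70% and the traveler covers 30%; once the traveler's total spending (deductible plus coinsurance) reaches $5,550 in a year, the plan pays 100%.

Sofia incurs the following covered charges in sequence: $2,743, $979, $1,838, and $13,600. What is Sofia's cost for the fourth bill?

$3,064.40

Claim 1 ($2,743): $1,168 to deductible, leaving $1,575; 30% of $1,575 = $472.50. Cost to traveler: $1,640.50. OOP to date $1,640.50.
Claim 2 ($979): deductible met; 30% of $979 = $293.70. Traveler owes $293.70 (running OOP $1,934.20).
Claim 3 ($1,838): deductible met; 30% of $1,838 = $551.40. Traveler owes $551.40 (running OOP $2,485.60).
Claim 4 ($13,600): deductible already satisfied, so traveler's share is 30% × $13,600 = $4,080. OOP would hit $6,565.60 > $5,550, so the cap limits the traveler to $5,550 − $2,485.60 = $3,064.40.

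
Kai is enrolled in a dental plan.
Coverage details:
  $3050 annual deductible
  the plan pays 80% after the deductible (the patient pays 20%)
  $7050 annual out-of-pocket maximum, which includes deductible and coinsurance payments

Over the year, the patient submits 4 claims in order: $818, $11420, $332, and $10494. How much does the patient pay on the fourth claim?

$2096

#1 ($818): all of it applies to the deductible. Patient pays $818; OOP now $818.
#2 ($11420): $2232 to deductible, leaving $9188; coinsurance $9188 × 20% = $1837.60. Patient pays $4069.60; OOP now $4887.60.
#3 ($332): deductible already satisfied, so patient's share is 20% × $332 = $66.40. Patient owes $66.40 (running OOP $4954).
#4 ($10494): 20% coinsurance on $10494 = $2098.80. Adding that to $4954 gives $7052.80, past the $7050 cap; patient pays only $7050 − $4954 = $2096.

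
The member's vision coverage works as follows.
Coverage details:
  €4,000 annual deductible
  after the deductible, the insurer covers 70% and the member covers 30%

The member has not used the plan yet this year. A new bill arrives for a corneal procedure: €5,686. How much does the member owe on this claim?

€4,505.80

Nothing has been paid toward the €4,000 deductible, so the first €4,000 of this charge is applied there.
After the €4,000 deductible portion, €5,686 − €4,000 = €1,686 is subject to coinsurance.
Coinsurance: €1,686 × 30% = €505.80.
So the member owes €4,000 + €505.80 = €4,505.80.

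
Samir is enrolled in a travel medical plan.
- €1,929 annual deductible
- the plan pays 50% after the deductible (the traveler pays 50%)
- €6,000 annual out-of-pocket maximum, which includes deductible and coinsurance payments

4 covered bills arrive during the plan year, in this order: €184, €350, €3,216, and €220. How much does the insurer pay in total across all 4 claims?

#1 (€184): fully absorbed by the deductible. Traveler pays €184; OOP now €184. Plan pays €184 − €184 = €0.
#2 (€350): all of it applies to the deductible. Cost to traveler: €350. OOP to date €534. Insurer: €350 − €350 = €0.
#3 (€3,216): deductible takes €1,395, €1,821 remains; 50% of €1,821 = €910.50. Traveler pays €2,305.50; OOP now €2,839.50. Insurer: €3,216 − €2,305.50 = €910.50.
#4 (€220): deductible met; 50% of €220 = €110. Traveler owes €110 (running OOP €2,949.50). Plan pays €220 − €110 = €110.
Insurer total = bills − traveler's total = €3,970 − €2,949.50 = €1,020.50.

€1,020.50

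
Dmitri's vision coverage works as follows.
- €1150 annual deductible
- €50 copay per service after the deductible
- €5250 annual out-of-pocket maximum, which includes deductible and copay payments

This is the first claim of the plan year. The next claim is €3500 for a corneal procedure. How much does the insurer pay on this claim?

€2300

Deductible not yet touched, so the first €1150 of the bill goes to the deductible.
After the €1150 deductible portion, €3500 − €1150 = €2350 is subject to the copay.
Copay on this service: €50.
So the member owes €1150 + €50 = €1200 before any cap.
Total out-of-pocket so far would be €0 + €1200 = €1200, below the €5250 cap — no reduction.
The insurer covers the remainder: €3500 − €1200 = €2300.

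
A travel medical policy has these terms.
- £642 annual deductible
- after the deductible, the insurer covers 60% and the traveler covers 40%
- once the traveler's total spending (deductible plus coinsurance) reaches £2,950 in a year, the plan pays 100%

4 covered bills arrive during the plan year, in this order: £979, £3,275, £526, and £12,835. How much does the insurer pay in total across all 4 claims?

£14,665

Claim 1 — £979: £642 finishes the deductible; £337 goes to coinsurance; coinsurance £337 × 40% = £134.80. Traveler pays £776.80; OOP now £776.80. Plan pays £979 − £776.80 = £202.20.
Claim 2 — £3,275: 40% coinsurance on £3,275 = £1,310. Traveler owes £1,310 (running OOP £2,086.80). Insurer: £3,275 − £1,310 = £1,965.
Claim 3 — £526: 40% coinsurance on £526 = £210.40. Cost to traveler: £210.40. OOP to date £2,297.20. Insurer: £526 − £210.40 = £315.60.
Claim 4 — £12,835: deductible already satisfied, so traveler's share is 40% × £12,835 = £5,134. Adding that to £2,297.20 gives £7,431.20, past the £2,950 cap; traveler pays only £2,950 − £2,297.20 = £652.80. Plan pays £12,835 − £652.80 = £12,182.20.
Insurer total: £202.20 + £1,965 + £315.60 + £12,182.20 = £14,665.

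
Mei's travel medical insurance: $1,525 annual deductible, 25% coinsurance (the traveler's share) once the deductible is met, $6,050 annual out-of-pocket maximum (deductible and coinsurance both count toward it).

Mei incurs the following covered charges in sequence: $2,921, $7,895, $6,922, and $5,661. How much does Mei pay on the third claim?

$1,730.50

Claim 1 ($2,921): $1,525 finishes the deductible; $1,396 goes to coinsurance; traveler's 25% is $349. Traveler owes $1,874 (running OOP $1,874).
Claim 2 ($7,895): 25% coinsurance on $7,895 = $1,973.75. Traveler pays $1,973.75; OOP now $3,847.75.
Claim 3 ($6,922): deductible already satisfied, so traveler's share is 25% × $6,922 = $1,730.50. Traveler owes $1,730.50 (running OOP $5,578.25).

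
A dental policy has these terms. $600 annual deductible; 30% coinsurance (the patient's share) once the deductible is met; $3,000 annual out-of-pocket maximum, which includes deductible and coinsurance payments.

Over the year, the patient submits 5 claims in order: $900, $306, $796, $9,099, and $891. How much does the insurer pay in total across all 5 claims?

Bill 1, $900: deductible takes $600, $300 remains; patient's 30% is $90. Cost to patient: $690. OOP to date $690. Insurer: $900 − $690 = $210.
Bill 2, $306: deductible already satisfied, so patient's share is 30% × $306 = $91.80. Cost to patient: $91.80. OOP to date $781.80. Insurer: $306 − $91.80 = $214.20.
Bill 3, $796: deductible met; 30% of $796 = $238.80. Patient pays $238.80; OOP now $1,020.60. Plan pays $796 − $238.80 = $557.20.
Bill 4, $9,099: deductible already satisfied, so patient's share is 30% × $9,099 = $2,729.70. OOP would hit $3,750.30 > $3,000, so the cap limits the patient to $3,000 − $1,020.60 = $1,979.40. Plan pays $9,099 − $1,979.40 = $7,119.60.
Bill 5, $891: 30% coinsurance on $891 = $267.30. OOP would hit $3,267.30 > $3,000, so the cap limits the patient to $3,000 − $3,000 = $0. Plan pays $891 − $0 = $891.
Insurer total = bills − patient's total = $11,992 − $3,000 = $8,992.

$8,992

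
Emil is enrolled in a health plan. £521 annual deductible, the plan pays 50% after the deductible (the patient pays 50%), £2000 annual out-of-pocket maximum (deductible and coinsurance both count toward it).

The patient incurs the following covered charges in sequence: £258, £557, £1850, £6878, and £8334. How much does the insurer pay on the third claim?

£925

#1 (£258): fully absorbed by the deductible. Cost to patient: £258. OOP to date £258. Insurer: £258 − £258 = £0.
#2 (£557): £263 to deductible, leaving £294; patient's 50% is £147. Cost to patient: £410. OOP to date £668. Insurer: £557 − £410 = £147.
#3 (£1850): deductible met; 50% of £1850 = £925. Patient owes £925 (running OOP £1593). Plan pays £1850 − £925 = £925.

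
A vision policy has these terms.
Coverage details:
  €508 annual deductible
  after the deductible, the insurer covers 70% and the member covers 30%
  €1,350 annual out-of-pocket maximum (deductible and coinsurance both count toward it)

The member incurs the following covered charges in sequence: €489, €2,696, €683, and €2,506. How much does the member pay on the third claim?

#1 (€489): fully absorbed by the deductible. Member pays €489; OOP now €489.
#2 (€2,696): €19 finishes the deductible; €2,677 goes to coinsurance; 30% of €2,677 = €803.10. Cost to member: €822.10. OOP to date €1,311.10.
#3 (€683): deductible met; 30% of €683 = €204.90. OOP would hit €1,516 > €1,350, so the cap limits the member to €1,350 − €1,311.10 = €38.90.

€38.90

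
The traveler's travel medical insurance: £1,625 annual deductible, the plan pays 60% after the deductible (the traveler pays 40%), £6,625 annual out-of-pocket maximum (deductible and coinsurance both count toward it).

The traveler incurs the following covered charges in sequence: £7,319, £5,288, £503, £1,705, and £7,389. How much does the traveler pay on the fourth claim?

#1 (£7,319): deductible takes £1,625, £5,694 remains; coinsurance £5,694 × 40% = £2,277.60. Traveler pays £3,902.60; OOP now £3,902.60.
#2 (£5,288): deductible already satisfied, so traveler's share is 40% × £5,288 = £2,115.20. Traveler pays £2,115.20; OOP now £6,017.80.
#3 (£503): 40% coinsurance on £503 = £201.20. Traveler owes £201.20 (running OOP £6,219).
#4 (£1,705): deductible already satisfied, so traveler's share is 40% × £1,705 = £682. That would push OOP to £6,901, over the £6,625 cap, so traveler pays £6,625 − £6,219 = £406.

£406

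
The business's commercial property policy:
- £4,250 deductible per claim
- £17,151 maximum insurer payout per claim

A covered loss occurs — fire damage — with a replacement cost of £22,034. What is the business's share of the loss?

Less the £4,250 deductible: £22,034 − £4,250 = £17,784.
Since £17,784 > £17,151, the payout is capped at £17,151.
Business's share is the uncovered remainder: £22,034 − £17,151 = £4,883.

£4,883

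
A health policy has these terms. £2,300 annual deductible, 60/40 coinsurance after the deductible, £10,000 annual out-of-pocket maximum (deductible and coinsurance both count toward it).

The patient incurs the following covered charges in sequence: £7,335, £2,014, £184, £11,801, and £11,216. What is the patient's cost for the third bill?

Claim 1 (£7,335): deductible takes £2,300, £5,035 remains; patient's 40% is £2,014. Patient owes £4,314 (running OOP £4,314).
Claim 2 (£2,014): 40% coinsurance on £2,014 = £805.60. Patient owes £805.60 (running OOP £5,119.60).
Claim 3 (£184): deductible already satisfied, so patient's share is 40% × £184 = £73.60. Patient owes £73.60 (running OOP £5,193.20).

£73.60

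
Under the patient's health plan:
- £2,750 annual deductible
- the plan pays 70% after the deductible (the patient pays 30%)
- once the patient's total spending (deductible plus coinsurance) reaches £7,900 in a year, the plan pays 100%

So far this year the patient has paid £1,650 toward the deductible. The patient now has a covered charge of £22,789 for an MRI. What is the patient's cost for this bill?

£1,650 of the £2,750 deductible is already met, leaving £1,100.
That leaves £22,789 − £1,100 = £21,689 for coinsurance.
30% of £21,689 = £6,506.70 falls to the patient.
So the patient owes £1,100 + £6,506.70 = £7,606.70 before any cap.
Adding £7,606.70 to the £1,650 already spent would give £9,256.70, which exceeds the £7,900 cap; the patient pays just £7,900 − £1,650 = £6,250.

£6,250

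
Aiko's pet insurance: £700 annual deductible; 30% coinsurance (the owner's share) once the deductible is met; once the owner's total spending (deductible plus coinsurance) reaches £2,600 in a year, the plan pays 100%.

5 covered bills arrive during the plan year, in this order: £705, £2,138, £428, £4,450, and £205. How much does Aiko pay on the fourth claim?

£1,128.70

Bill 1, £705: £700 to deductible, leaving £5; coinsurance £5 × 30% = £1.50. Owner owes £701.50 (running OOP £701.50).
Bill 2, £2,138: deductible already satisfied, so owner's share is 30% × £2,138 = £641.40. Owner pays £641.40; OOP now £1,342.90.
Bill 3, £428: 30% coinsurance on £428 = £128.40. Cost to owner: £128.40. OOP to date £1,471.30.
Bill 4, £4,450: 30% coinsurance on £4,450 = £1,335. That would push OOP to £2,806.30, over the £2,600 cap, so owner pays £2,600 − £1,471.30 = £1,128.70.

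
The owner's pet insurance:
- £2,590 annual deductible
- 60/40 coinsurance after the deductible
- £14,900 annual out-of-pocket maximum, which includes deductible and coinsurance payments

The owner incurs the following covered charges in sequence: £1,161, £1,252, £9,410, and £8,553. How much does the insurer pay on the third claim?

Claim 1 — £1,161: all of it applies to the deductible. Cost to owner: £1,161. OOP to date £1,161. Insurer: £1,161 − £1,161 = £0.
Claim 2 — £1,252: entire amount goes to the deductible. Owner owes £1,252 (running OOP £2,413). Plan pays £1,252 − £1,252 = £0.
Claim 3 — £9,410: £177 to deductible, leaving £9,233; coinsurance £9,233 × 40% = £3,693.20. Owner pays £3,870.20; OOP now £6,283.20. Insurer: £9,410 − £3,870.20 = £5,539.80.

£5,539.80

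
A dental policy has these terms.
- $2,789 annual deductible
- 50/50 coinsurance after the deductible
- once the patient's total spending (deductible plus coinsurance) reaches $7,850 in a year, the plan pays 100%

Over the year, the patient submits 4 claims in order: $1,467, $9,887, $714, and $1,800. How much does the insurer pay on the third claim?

$357

Claim 1 ($1,467): all of it applies to the deductible. Patient owes $1,467 (running OOP $1,467). Insurer: $1,467 − $1,467 = $0.
Claim 2 ($9,887): $1,322 to deductible, leaving $8,565; patient's 50% is $4,282.50. Patient pays $5,604.50; OOP now $7,071.50. Insurer: $9,887 − $5,604.50 = $4,282.50.
Claim 3 ($714): deductible already satisfied, so patient's share is 50% × $714 = $357. Patient owes $357 (running OOP $7,428.50). Plan pays $714 − $357 = $357.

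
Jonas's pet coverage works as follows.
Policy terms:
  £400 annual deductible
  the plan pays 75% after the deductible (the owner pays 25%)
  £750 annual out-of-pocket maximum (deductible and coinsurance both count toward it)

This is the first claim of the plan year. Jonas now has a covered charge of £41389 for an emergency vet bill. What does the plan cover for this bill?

Nothing has been paid toward the £400 deductible, so the first £400 of this charge is applied there.
That leaves £41389 − £400 = £40989 for coinsurance.
25% of £40989 = £10247.25 falls to the owner.
So the owner owes £400 + £10247.25 = £10647.25 before any cap.
Adding £10647.25 to the £0 already spent would give £10647.25, which exceeds the £750 cap; the owner pays just £750 − £0 = £750.
The plan picks up £41389 − £750 = £40639.

£40639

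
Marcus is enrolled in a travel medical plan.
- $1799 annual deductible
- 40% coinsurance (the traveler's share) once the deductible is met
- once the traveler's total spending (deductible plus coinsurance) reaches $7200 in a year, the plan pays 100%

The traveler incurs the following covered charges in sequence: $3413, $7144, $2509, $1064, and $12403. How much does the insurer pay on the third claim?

$1505.40

Claim 1 ($3413): $1799 to deductible, leaving $1614; traveler's 40% is $645.60. Traveler pays $2444.60; OOP now $2444.60. Plan pays $3413 − $2444.60 = $968.40.
Claim 2 ($7144): deductible already satisfied, so traveler's share is 40% × $7144 = $2857.60. Traveler pays $2857.60; OOP now $5302.20. Plan pays $7144 − $2857.60 = $4286.40.
Claim 3 ($2509): 40% coinsurance on $2509 = $1003.60. Traveler owes $1003.60 (running OOP $6305.80). Insurer: $2509 − $1003.60 = $1505.40.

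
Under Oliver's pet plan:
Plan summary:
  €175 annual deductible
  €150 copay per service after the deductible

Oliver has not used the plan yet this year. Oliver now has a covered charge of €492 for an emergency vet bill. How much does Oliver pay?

The full €175 deductible is still open; €175 of this bill applies to it.
That leaves €492 − €175 = €317 for the copay.
Copay on this service: €150.
That puts the owner's cost at €175 + €150 = €325.

€325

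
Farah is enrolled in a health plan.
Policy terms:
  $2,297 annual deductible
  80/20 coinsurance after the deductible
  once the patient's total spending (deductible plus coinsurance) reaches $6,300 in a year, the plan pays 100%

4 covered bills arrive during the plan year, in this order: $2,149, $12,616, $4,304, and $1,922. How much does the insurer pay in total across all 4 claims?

$14,955.20

#1 ($2,149): fully absorbed by the deductible. Patient owes $2,149 (running OOP $2,149). Insurer: $2,149 − $2,149 = $0.
#2 ($12,616): $148 finishes the deductible; $12,468 goes to coinsurance; 20% of $12,468 = $2,493.60. Patient owes $2,641.60 (running OOP $4,790.60). Insurer: $12,616 − $2,641.60 = $9,974.40.
#3 ($4,304): deductible already satisfied, so patient's share is 20% × $4,304 = $860.80. Patient pays $860.80; OOP now $5,651.40. Insurer: $4,304 − $860.80 = $3,443.20.
#4 ($1,922): deductible met; 20% of $1,922 = $384.40. Patient owes $384.40 (running OOP $6,035.80). Insurer: $1,922 − $384.40 = $1,537.60.
Insurer total: $0 + $9,974.40 + $3,443.20 + $1,537.60 = $14,955.20.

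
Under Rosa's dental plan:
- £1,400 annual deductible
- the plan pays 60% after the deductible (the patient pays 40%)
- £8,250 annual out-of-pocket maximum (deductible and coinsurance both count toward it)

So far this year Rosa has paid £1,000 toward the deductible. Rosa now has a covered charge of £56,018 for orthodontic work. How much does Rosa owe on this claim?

£1,000 of the £1,400 deductible is already met, leaving £400.
That leaves £56,018 − £400 = £55,618 for coinsurance.
Patient's 40% share of £55,618 is £22,247.20.
That puts the patient's cost at £400 + £22,247.20 = £22,647.20 before any cap.
Adding £22,647.20 to the £1,000 already spent would give £23,647.20, which exceeds the £8,250 cap; the patient pays just £8,250 − £1,000 = £7,250.

£7,250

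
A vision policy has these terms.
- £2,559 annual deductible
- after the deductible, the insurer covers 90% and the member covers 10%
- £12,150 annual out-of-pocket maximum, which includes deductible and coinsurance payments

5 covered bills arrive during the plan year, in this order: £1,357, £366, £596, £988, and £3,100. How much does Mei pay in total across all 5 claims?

Claim 1 — £1,357: entire amount goes to the deductible. Cost to member: £1,357. OOP to date £1,357.
Claim 2 — £366: all of it applies to the deductible. Member pays £366; OOP now £1,723.
Claim 3 — £596: entire amount goes to the deductible. Member owes £596 (running OOP £2,319).
Claim 4 — £988: £240 to deductible, leaving £748; 10% of £748 = £74.80. Member owes £314.80 (running OOP £2,633.80).
Claim 5 — £3,100: deductible already satisfied, so member's share is 10% × £3,100 = £310. Member pays £310; OOP now £2,943.80.
Total paid by the member: £1,357 + £366 + £596 + £314.80 + £310 = £2,943.80.

£2,943.80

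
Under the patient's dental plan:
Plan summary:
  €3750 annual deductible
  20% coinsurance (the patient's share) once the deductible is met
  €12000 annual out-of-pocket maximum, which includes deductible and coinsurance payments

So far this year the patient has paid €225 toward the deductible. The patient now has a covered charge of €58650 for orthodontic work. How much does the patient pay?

€11775

Deductible still to meet: €3750 − €225 = €3525.
The remaining €55125 (= €58650 − €3525) moves to coinsurance.
20% of €55125 = €11025 falls to the patient.
That puts the patient's cost at €3525 + €11025 = €14550 before any cap.
Year-to-date out-of-pocket would reach €225 + €14550 = €14775, above the €12000 maximum, so the patient pays only €12000 − €225 = €11775.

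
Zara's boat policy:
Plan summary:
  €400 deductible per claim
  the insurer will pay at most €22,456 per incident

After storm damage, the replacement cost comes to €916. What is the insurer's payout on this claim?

Subtract the deductible: €916 − €400 = €516.
That's under the €22,456 cap, so the insurer reimburses the full €516.

€516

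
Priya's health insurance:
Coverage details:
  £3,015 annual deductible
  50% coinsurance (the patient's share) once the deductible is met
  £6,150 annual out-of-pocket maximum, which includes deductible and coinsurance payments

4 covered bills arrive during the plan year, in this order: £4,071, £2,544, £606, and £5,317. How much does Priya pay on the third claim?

£303

Bill 1, £4,071: deductible takes £3,015, £1,056 remains; patient's 50% is £528. Patient pays £3,543; OOP now £3,543.
Bill 2, £2,544: deductible met; 50% of £2,544 = £1,272. Patient owes £1,272 (running OOP £4,815).
Bill 3, £606: deductible met; 50% of £606 = £303. Cost to patient: £303. OOP to date £5,118.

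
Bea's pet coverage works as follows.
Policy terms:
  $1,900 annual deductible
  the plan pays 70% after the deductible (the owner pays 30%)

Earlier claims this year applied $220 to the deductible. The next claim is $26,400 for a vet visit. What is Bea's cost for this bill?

$9,096

Deductible still to meet: $1,900 − $220 = $1,680.
The remaining $24,720 (= $26,400 − $1,680) moves to coinsurance.
Coinsurance: $24,720 × 30% = $7,416.
Owner responsibility: $1,680 + $7,416 = $9,096.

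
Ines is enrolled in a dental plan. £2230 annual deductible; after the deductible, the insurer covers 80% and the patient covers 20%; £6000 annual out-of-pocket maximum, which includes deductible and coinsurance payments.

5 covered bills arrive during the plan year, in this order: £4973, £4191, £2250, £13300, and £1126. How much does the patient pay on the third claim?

£450

#1 (£4973): £2230 finishes the deductible; £2743 goes to coinsurance; 20% of £2743 = £548.60. Patient owes £2778.60 (running OOP £2778.60).
#2 (£4191): 20% coinsurance on £4191 = £838.20. Patient pays £838.20; OOP now £3616.80.
#3 (£2250): deductible met; 20% of £2250 = £450. Cost to patient: £450. OOP to date £4066.80.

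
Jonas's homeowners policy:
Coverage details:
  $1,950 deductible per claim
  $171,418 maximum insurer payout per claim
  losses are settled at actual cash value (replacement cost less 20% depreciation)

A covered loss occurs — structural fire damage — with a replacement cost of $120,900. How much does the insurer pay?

Actual cash value after 20% depreciation: $120,900 × 80% = $96,720.
Less the $1,950 deductible: $96,720 − $1,950 = $94,770.
$94,770 is within the $171,418 limit, so the insurer pays $94,770.

$94,770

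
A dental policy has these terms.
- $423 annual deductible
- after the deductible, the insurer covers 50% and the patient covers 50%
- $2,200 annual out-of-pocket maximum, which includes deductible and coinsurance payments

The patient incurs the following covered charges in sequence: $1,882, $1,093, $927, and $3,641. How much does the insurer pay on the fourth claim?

$3,603.50

#1 ($1,882): $423 to deductible, leaving $1,459; patient's 50% is $729.50. Patient pays $1,152.50; OOP now $1,152.50. Plan pays $1,882 − $1,152.50 = $729.50.
#2 ($1,093): 50% coinsurance on $1,093 = $546.50. Patient owes $546.50 (running OOP $1,699). Plan pays $1,093 − $546.50 = $546.50.
#3 ($927): deductible already satisfied, so patient's share is 50% × $927 = $463.50. Patient owes $463.50 (running OOP $2,162.50). Plan pays $927 − $463.50 = $463.50.
#4 ($3,641): deductible already satisfied, so patient's share is 50% × $3,641 = $1,820.50. That would push OOP to $3,983, over the $2,200 cap, so patient pays $2,200 − $2,162.50 = $37.50. Insurer: $3,641 − $37.50 = $3,603.50.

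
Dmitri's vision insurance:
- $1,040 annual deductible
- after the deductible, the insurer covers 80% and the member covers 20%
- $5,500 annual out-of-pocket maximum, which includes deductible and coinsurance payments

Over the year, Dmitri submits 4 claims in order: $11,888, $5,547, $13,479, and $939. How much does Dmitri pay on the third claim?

$1,181

Claim 1 ($11,888): $1,040 finishes the deductible; $10,848 goes to coinsurance; coinsurance $10,848 × 20% = $2,169.60. Member pays $3,209.60; OOP now $3,209.60.
Claim 2 ($5,547): deductible already satisfied, so member's share is 20% × $5,547 = $1,109.40. Cost to member: $1,109.40. OOP to date $4,319.
Claim 3 ($13,479): deductible met; 20% of $13,479 = $2,695.80. That would push OOP to $7,014.80, over the $5,500 cap, so member pays $5,500 − $4,319 = $1,181.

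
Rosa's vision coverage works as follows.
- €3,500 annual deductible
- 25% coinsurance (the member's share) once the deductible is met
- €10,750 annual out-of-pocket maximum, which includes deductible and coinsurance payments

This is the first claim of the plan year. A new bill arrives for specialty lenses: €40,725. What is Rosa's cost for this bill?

Deductible not yet touched, so the first €3,500 of the bill goes to the deductible.
That leaves €40,725 − €3,500 = €37,225 for coinsurance.
Coinsurance: €37,225 × 25% = €9,306.25.
That puts the member's cost at €3,500 + €9,306.25 = €12,806.25 before any cap.
Adding €12,806.25 to the €0 already spent would give €12,806.25, which exceeds the €10,750 cap; the member pays just €10,750 − €0 = €10,750.

€10,750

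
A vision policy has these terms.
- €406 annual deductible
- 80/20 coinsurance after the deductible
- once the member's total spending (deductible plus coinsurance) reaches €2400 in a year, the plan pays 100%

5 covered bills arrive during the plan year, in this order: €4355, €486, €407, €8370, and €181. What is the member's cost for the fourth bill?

€1025.60

Claim 1 — €4355: deductible takes €406, €3949 remains; 20% of €3949 = €789.80. Cost to member: €1195.80. OOP to date €1195.80.
Claim 2 — €486: deductible already satisfied, so member's share is 20% × €486 = €97.20. Member owes €97.20 (running OOP €1293).
Claim 3 — €407: deductible already satisfied, so member's share is 20% × €407 = €81.40. Member owes €81.40 (running OOP €1374.40).
Claim 4 — €8370: deductible already satisfied, so member's share is 20% × €8370 = €1674. Adding that to €1374.40 gives €3048.40, past the €2400 cap; member pays only €2400 − €1374.40 = €1025.60.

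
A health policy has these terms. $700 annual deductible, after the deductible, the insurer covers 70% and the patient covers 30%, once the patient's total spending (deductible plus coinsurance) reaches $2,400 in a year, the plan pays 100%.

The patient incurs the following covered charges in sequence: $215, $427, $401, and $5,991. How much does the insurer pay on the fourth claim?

Claim 1 — $215: all of it applies to the deductible. Patient pays $215; OOP now $215. Insurer: $215 − $215 = $0.
Claim 2 — $427: all of it applies to the deductible. Patient owes $427 (running OOP $642). Plan pays $427 − $427 = $0.
Claim 3 — $401: $58 finishes the deductible; $343 goes to coinsurance; 30% of $343 = $102.90. Patient pays $160.90; OOP now $802.90. Insurer: $401 − $160.90 = $240.10.
Claim 4 — $5,991: 30% coinsurance on $5,991 = $1,797.30. That would push OOP to $2,600.20, over the $2,400 cap, so patient pays $2,400 − $802.90 = $1,597.10. Plan pays $5,991 − $1,597.10 = $4,393.90.

$4,393.90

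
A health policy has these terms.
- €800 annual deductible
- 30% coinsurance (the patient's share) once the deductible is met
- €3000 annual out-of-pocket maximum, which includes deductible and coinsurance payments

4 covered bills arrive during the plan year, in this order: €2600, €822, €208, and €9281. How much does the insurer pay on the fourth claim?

Bill 1, €2600: €800 finishes the deductible; €1800 goes to coinsurance; coinsurance €1800 × 30% = €540. Cost to patient: €1340. OOP to date €1340. Plan pays €2600 − €1340 = €1260.
Bill 2, €822: 30% coinsurance on €822 = €246.60. Cost to patient: €246.60. OOP to date €1586.60. Insurer: €822 − €246.60 = €575.40.
Bill 3, €208: 30% coinsurance on €208 = €62.40. Patient owes €62.40 (running OOP €1649). Plan pays €208 − €62.40 = €145.60.
Bill 4, €9281: 30% coinsurance on €9281 = €2784.30. Adding that to €1649 gives €4433.30, past the €3000 cap; patient pays only €3000 − €1649 = €1351. Plan pays €9281 − €1351 = €7930.

€7930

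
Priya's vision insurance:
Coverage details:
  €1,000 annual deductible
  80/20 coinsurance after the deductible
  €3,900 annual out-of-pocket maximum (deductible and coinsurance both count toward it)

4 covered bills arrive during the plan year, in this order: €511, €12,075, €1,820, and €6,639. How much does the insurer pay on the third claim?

Bill 1, €511: entire amount goes to the deductible. Member owes €511 (running OOP €511). Insurer: €511 − €511 = €0.
Bill 2, €12,075: deductible takes €489, €11,586 remains; 20% of €11,586 = €2,317.20. Cost to member: €2,806.20. OOP to date €3,317.20. Insurer: €12,075 − €2,806.20 = €9,268.80.
Bill 3, €1,820: 20% coinsurance on €1,820 = €364. Member pays €364; OOP now €3,681.20. Insurer: €1,820 − €364 = €1,456.

€1,456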